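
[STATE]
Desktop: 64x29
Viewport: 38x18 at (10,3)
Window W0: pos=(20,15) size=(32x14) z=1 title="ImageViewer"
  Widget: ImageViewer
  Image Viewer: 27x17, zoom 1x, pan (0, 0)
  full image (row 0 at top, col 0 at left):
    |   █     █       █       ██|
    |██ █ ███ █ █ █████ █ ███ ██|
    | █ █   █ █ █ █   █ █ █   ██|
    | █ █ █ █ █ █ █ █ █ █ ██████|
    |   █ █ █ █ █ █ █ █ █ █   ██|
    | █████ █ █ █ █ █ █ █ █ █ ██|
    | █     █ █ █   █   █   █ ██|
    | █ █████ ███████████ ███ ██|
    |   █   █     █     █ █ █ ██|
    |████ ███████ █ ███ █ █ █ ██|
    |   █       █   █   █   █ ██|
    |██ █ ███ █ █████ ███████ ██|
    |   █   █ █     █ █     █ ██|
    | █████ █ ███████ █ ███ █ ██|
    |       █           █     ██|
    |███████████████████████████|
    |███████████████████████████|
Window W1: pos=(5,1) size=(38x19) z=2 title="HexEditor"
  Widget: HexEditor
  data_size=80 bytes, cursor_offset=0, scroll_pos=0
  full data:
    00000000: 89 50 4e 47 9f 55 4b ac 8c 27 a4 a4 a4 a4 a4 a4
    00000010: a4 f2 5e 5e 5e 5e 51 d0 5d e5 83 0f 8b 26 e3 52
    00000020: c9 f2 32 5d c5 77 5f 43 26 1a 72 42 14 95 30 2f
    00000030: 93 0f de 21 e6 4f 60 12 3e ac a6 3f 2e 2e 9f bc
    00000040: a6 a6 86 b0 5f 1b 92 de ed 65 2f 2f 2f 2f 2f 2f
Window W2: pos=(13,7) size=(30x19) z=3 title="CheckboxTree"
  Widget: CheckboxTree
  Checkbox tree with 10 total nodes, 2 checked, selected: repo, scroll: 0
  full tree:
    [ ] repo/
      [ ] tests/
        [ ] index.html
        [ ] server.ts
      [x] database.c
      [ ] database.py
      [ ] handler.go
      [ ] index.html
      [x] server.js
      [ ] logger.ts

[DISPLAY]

────────────────────────────────┨     
0000  89 50 4e 47 9f 55 4b ac  8┃     
0010  a4 f2 5e 5e 5e 5e 51 d0  5┃     
0020  c9 f2 32 5d c5 77 5f 43  2┃     
003┏━━━━━━━━━━━━━━━━━━━━━━━━━━━━┓     
004┃ CheckboxTree               ┃     
   ┠────────────────────────────┨     
   ┃>[-] repo/                  ┃     
   ┃   [ ] tests/               ┃     
   ┃     [ ] index.html         ┃     
   ┃     [ ] server.ts          ┃     
   ┃   [x] database.c           ┃     
   ┃   [ ] database.py          ┃━━━━━
   ┃   [ ] handler.go           ┃     
   ┃   [ ] index.html           ┃─────
   ┃   [x] server.js            ┃   ██
━━━┃   [ ] logger.ts            ┃██ ██
   ┃                            ┃   ██


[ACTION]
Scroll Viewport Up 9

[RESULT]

                                      
━━━━━━━━━━━━━━━━━━━━━━━━━━━━━━━━┓     
Editor                          ┃     
────────────────────────────────┨     
0000  89 50 4e 47 9f 55 4b ac  8┃     
0010  a4 f2 5e 5e 5e 5e 51 d0  5┃     
0020  c9 f2 32 5d c5 77 5f 43  2┃     
003┏━━━━━━━━━━━━━━━━━━━━━━━━━━━━┓     
004┃ CheckboxTree               ┃     
   ┠────────────────────────────┨     
   ┃>[-] repo/                  ┃     
   ┃   [ ] tests/               ┃     
   ┃     [ ] index.html         ┃     
   ┃     [ ] server.ts          ┃     
   ┃   [x] database.c           ┃     
   ┃   [ ] database.py          ┃━━━━━
   ┃   [ ] handler.go           ┃     
   ┃   [ ] index.html           ┃─────


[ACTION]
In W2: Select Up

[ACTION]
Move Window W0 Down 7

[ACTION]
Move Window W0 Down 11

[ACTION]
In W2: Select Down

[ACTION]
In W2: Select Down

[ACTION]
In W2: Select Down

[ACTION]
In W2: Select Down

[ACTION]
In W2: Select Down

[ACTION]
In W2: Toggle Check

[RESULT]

                                      
━━━━━━━━━━━━━━━━━━━━━━━━━━━━━━━━┓     
Editor                          ┃     
────────────────────────────────┨     
0000  89 50 4e 47 9f 55 4b ac  8┃     
0010  a4 f2 5e 5e 5e 5e 51 d0  5┃     
0020  c9 f2 32 5d c5 77 5f 43  2┃     
003┏━━━━━━━━━━━━━━━━━━━━━━━━━━━━┓     
004┃ CheckboxTree               ┃     
   ┠────────────────────────────┨     
   ┃ [-] repo/                  ┃     
   ┃   [ ] tests/               ┃     
   ┃     [ ] index.html         ┃     
   ┃     [ ] server.ts          ┃     
   ┃   [x] database.c           ┃     
   ┃>  [x] database.py          ┃━━━━━
   ┃   [ ] handler.go           ┃     
   ┃   [ ] index.html           ┃─────


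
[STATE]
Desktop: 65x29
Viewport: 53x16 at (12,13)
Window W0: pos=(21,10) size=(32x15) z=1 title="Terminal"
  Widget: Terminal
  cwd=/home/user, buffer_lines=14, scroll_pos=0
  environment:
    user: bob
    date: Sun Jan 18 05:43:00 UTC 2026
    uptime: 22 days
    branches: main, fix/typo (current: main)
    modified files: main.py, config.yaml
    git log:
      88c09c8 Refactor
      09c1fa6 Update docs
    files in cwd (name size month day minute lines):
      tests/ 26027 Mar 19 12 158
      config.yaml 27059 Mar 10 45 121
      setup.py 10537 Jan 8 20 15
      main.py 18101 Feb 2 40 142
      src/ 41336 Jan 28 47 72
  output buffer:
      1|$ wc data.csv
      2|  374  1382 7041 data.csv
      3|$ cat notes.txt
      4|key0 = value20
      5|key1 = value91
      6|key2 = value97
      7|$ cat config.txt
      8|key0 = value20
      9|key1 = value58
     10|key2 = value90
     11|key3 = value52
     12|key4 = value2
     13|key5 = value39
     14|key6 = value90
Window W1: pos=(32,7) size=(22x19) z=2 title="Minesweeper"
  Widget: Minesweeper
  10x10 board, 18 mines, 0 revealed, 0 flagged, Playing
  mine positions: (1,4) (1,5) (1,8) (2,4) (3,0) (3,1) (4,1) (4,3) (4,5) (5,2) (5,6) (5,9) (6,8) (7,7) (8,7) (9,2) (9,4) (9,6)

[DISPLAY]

         ┃$ wc data.┃■■■■■■■■■■          ┃           
         ┃  374  138┃■■■■■■■■■■          ┃           
         ┃$ cat note┃■■■■■■■■■■          ┃           
         ┃key0 = val┃■■■■■■■■■■          ┃           
         ┃key1 = val┃■■■■■■■■■■          ┃           
         ┃key2 = val┃■■■■■■■■■■          ┃           
         ┃$ cat conf┃■■■■■■■■■■          ┃           
         ┃key0 = val┃                    ┃           
         ┃key1 = val┃                    ┃           
         ┃key2 = val┃                    ┃           
         ┃key3 = val┃                    ┃           
         ┗━━━━━━━━━━┃                    ┃           
                    ┗━━━━━━━━━━━━━━━━━━━━┛           
                                                     
                                                     
                                                     


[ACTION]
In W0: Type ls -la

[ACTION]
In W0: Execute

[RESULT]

         ┃key3 = val┃■■■■■■■■■■          ┃           
         ┃key4 = val┃■■■■■■■■■■          ┃           
         ┃key5 = val┃■■■■■■■■■■          ┃           
         ┃key6 = val┃■■■■■■■■■■          ┃           
         ┃$ ls -la  ┃■■■■■■■■■■          ┃           
         ┃drwxr-xr-x┃■■■■■■■■■■          ┃           
         ┃-rw-r--r--┃■■■■■■■■■■          ┃           
         ┃-rw-r--r--┃                    ┃           
         ┃-rw-r--r--┃                    ┃           
         ┃drwxr-xr-x┃                    ┃           
         ┃$ █       ┃                    ┃           
         ┗━━━━━━━━━━┃                    ┃           
                    ┗━━━━━━━━━━━━━━━━━━━━┛           
                                                     
                                                     
                                                     


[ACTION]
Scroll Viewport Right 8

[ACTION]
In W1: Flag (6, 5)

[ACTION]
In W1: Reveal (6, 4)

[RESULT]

         ┃key3 = val┃■■■■■■■■■■          ┃           
         ┃key4 = val┃■■■■■■■■■■          ┃           
         ┃key5 = val┃12■222■■■■          ┃           
         ┃key6 = val┃ 111 12■■■          ┃           
         ┃$ ls -la  ┃      2■■■          ┃           
         ┃drwxr-xr-x┃ 112123■■■          ┃           
         ┃-rw-r--r--┃ 1■■■■■■■■          ┃           
         ┃-rw-r--r--┃                    ┃           
         ┃-rw-r--r--┃                    ┃           
         ┃drwxr-xr-x┃                    ┃           
         ┃$ █       ┃                    ┃           
         ┗━━━━━━━━━━┃                    ┃           
                    ┗━━━━━━━━━━━━━━━━━━━━┛           
                                                     
                                                     
                                                     


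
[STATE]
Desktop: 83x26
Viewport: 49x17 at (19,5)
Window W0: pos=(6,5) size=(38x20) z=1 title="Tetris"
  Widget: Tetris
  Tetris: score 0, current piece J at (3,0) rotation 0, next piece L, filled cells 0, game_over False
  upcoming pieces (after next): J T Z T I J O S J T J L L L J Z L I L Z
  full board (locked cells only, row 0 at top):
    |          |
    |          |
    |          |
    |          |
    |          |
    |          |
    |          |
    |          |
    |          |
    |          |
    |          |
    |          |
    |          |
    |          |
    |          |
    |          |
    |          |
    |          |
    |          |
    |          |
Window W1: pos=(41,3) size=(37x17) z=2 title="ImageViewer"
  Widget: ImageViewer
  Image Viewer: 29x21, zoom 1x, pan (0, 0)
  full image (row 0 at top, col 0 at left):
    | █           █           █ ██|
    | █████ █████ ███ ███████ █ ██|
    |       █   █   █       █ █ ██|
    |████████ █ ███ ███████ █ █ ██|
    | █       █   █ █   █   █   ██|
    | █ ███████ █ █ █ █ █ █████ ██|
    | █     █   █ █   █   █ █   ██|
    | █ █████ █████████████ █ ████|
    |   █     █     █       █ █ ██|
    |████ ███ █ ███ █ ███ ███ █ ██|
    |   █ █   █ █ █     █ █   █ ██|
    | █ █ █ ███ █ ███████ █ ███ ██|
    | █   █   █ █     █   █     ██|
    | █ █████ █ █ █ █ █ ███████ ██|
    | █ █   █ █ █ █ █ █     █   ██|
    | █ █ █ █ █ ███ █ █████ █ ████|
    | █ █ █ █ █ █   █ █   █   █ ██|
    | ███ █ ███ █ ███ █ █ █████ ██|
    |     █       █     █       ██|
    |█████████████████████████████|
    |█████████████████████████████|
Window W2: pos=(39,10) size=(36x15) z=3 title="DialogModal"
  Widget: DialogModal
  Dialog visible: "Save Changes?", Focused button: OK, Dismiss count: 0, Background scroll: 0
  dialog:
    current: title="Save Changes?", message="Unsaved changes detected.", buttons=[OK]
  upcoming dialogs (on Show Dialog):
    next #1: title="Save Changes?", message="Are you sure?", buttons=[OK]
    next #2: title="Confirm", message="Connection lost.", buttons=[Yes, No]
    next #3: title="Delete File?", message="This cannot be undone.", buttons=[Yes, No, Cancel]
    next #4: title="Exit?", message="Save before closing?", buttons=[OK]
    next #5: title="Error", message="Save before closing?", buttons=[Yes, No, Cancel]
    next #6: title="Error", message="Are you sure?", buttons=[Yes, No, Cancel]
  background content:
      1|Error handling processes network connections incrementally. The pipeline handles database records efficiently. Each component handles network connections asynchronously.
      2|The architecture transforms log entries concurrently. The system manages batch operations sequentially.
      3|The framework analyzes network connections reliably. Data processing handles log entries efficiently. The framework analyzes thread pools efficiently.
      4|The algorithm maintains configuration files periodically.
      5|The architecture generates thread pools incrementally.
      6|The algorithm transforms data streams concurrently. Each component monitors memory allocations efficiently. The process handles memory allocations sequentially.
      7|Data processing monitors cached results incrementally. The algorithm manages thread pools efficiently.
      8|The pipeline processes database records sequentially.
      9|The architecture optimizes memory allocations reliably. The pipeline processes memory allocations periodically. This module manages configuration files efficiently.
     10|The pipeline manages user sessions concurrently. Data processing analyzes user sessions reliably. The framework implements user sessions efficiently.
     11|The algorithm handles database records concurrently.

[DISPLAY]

━━━━━━━━━━━━━━━━━━━━━━┠──────────────────────────
                      ┃ █           █           █
──────────────────────┃ █████ █████ ███ ███████ █
ext:                  ┃       █   █   █       █ █
 ▒                    ┃████████ █ ███ ███████ █ █
▒▒                  ┏━━━━━━━━━━━━━━━━━━━━━━━━━━━━
                    ┃ DialogModal                
                    ┠────────────────────────────
                    ┃Error handling processes net
core:               ┃The architecture transforms 
                    ┃The framework analyzes netwo
                    ┃Th┌─────────────────────────
                    ┃Th│       Save Changes?     
                    ┃Th│ Unsaved changes detected
                    ┃Da│            [OK]         
                    ┃Th└─────────────────────────
                    ┃The architecture optimizes m


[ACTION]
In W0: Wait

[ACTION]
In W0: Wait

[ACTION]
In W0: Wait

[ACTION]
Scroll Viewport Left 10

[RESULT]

━━━━━━━━━━━━━━━━━━━━━━━━━━━━━━━━┠────────────────
etris                           ┃ █           █  
────────────────────────────────┃ █████ █████ ███
 ███    │Next:                  ┃       █   █   █
        │  ▒                    ┃████████ █ ███ █
        │▒▒▒                  ┏━━━━━━━━━━━━━━━━━━
        │                     ┃ DialogModal      
        │                     ┠──────────────────
        │                     ┃Error handling pro
        │Score:               ┃The architecture t
        │0                    ┃The framework anal
        │                     ┃Th┌───────────────
        │                     ┃Th│       Save Cha
        │                     ┃Th│ Unsaved change
        │                     ┃Da│            [OK
        │                     ┃Th└───────────────
        │                     ┃The architecture o


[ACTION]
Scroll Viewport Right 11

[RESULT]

━━━━━━━━━━━━━━━━━━━━━┠───────────────────────────
                     ┃ █           █           █ 
─────────────────────┃ █████ █████ ███ ███████ █ 
xt:                  ┃       █   █   █       █ █ 
▒                    ┃████████ █ ███ ███████ █ █ 
▒                  ┏━━━━━━━━━━━━━━━━━━━━━━━━━━━━━
                   ┃ DialogModal                 
                   ┠─────────────────────────────
                   ┃Error handling processes netw
ore:               ┃The architecture transforms l
                   ┃The framework analyzes networ
                   ┃Th┌──────────────────────────
                   ┃Th│       Save Changes?      
                   ┃Th│ Unsaved changes detected.
                   ┃Da│            [OK]          
                   ┃Th└──────────────────────────
                   ┃The architecture optimizes me


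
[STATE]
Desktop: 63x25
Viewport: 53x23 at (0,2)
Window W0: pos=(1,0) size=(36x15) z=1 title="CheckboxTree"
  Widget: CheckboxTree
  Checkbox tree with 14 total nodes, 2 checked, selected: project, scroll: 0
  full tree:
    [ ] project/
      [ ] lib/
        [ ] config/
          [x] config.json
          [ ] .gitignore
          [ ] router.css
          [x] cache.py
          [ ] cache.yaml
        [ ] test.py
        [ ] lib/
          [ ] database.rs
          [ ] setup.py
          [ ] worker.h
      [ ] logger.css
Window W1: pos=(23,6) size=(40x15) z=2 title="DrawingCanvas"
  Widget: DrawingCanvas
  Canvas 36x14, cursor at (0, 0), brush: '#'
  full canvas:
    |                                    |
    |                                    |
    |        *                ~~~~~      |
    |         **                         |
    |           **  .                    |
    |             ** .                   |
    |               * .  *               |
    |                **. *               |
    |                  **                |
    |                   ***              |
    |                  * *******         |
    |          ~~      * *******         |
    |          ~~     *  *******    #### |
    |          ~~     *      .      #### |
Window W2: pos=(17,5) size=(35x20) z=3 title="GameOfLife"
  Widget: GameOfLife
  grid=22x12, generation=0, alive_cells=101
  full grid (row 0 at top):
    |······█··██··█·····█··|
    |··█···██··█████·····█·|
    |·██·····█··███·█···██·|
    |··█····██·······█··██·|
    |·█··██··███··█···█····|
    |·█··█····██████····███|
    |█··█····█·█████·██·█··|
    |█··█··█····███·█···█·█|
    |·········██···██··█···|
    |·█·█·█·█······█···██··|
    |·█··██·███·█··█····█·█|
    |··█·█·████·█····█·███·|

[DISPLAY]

 ┠──────────────────────────────────┨                
 ┃>[-] project/                     ┃                
 ┃   [-] lib/                       ┃                
 ┃     [-] config┏━━━━━━━━━━━━━━━━━━━━━━━━━━━━━━━━━┓ 
 ┃       [x] conf┃ GameOfLife                      ┃━
 ┃       [ ] .git┠─────────────────────────────────┨ 
 ┃       [ ] rout┃Gen: 0                           ┃─
 ┃       [x] cach┃······█··██··█·····█··           ┃ 
 ┃       [ ] cach┃··█···██··█████·····█·           ┃ 
 ┃     [ ] test.p┃·██·····█··███·█···██·           ┃~
 ┃     [ ] lib/  ┃··█····██·······█··██·           ┃ 
 ┃       [ ] data┃·█··██··███··█···█····           ┃ 
 ┗━━━━━━━━━━━━━━━┃·█··█····██████····███           ┃ 
                 ┃█··█····█·█████·██·█··           ┃ 
                 ┃█··█··█····███·█···█·█           ┃ 
                 ┃·········██···██··█···           ┃ 
                 ┃·█·█·█·█······█···██··           ┃ 
                 ┃·█··██·███·█··█····█·█           ┃ 
                 ┃··█·█·████·█····█·███·           ┃━
                 ┃                                 ┃ 
                 ┃                                 ┃ 
                 ┃                                 ┃ 
                 ┗━━━━━━━━━━━━━━━━━━━━━━━━━━━━━━━━━┛ 


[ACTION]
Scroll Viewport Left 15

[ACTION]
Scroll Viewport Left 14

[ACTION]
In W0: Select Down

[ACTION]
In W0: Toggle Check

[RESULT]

 ┠──────────────────────────────────┨                
 ┃ [-] project/                     ┃                
 ┃>  [x] lib/                       ┃                
 ┃     [x] config┏━━━━━━━━━━━━━━━━━━━━━━━━━━━━━━━━━┓ 
 ┃       [x] conf┃ GameOfLife                      ┃━
 ┃       [x] .git┠─────────────────────────────────┨ 
 ┃       [x] rout┃Gen: 0                           ┃─
 ┃       [x] cach┃······█··██··█·····█··           ┃ 
 ┃       [x] cach┃··█···██··█████·····█·           ┃ 
 ┃     [x] test.p┃·██·····█··███·█···██·           ┃~
 ┃     [x] lib/  ┃··█····██·······█··██·           ┃ 
 ┃       [x] data┃·█··██··███··█···█····           ┃ 
 ┗━━━━━━━━━━━━━━━┃·█··█····██████····███           ┃ 
                 ┃█··█····█·█████·██·█··           ┃ 
                 ┃█··█··█····███·█···█·█           ┃ 
                 ┃·········██···██··█···           ┃ 
                 ┃·█·█·█·█······█···██··           ┃ 
                 ┃·█··██·███·█··█····█·█           ┃ 
                 ┃··█·█·████·█····█·███·           ┃━
                 ┃                                 ┃ 
                 ┃                                 ┃ 
                 ┃                                 ┃ 
                 ┗━━━━━━━━━━━━━━━━━━━━━━━━━━━━━━━━━┛ 


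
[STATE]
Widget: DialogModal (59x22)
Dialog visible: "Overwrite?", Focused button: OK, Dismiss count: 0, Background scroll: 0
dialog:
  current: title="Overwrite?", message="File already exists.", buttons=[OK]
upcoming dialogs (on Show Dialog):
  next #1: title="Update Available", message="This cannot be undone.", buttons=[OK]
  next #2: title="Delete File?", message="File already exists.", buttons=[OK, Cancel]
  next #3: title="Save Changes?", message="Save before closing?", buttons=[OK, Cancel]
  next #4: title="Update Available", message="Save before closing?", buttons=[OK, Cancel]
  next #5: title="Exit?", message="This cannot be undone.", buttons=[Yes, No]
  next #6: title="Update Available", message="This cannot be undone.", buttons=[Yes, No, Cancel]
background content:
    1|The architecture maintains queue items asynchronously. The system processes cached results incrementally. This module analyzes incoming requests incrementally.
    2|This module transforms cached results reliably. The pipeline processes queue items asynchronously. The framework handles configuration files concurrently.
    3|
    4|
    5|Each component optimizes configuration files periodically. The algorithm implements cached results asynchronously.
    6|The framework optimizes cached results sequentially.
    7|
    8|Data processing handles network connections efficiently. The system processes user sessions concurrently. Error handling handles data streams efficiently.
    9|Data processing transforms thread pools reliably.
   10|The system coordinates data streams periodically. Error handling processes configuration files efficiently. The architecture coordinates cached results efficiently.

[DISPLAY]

The architecture maintains queue items asynchronously. The 
This module transforms cached results reliably. The pipelin
                                                           
                                                           
Each component optimizes configuration files periodically. 
The framework optimizes cached results sequentially.       
                                                           
Data processing handles network connections efficiently. Th
Data processing t┌──────────────────────┐eliably.          
The system coordi│      Overwrite?      │dically. Error han
                 │ File already exists. │                  
                 │         [OK]         │                  
                 └──────────────────────┘                  
                                                           
                                                           
                                                           
                                                           
                                                           
                                                           
                                                           
                                                           
                                                           


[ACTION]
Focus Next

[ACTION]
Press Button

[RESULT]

The architecture maintains queue items asynchronously. The 
This module transforms cached results reliably. The pipelin
                                                           
                                                           
Each component optimizes configuration files periodically. 
The framework optimizes cached results sequentially.       
                                                           
Data processing handles network connections efficiently. Th
Data processing transforms thread pools reliably.          
The system coordinates data streams periodically. Error han
                                                           
                                                           
                                                           
                                                           
                                                           
                                                           
                                                           
                                                           
                                                           
                                                           
                                                           
                                                           


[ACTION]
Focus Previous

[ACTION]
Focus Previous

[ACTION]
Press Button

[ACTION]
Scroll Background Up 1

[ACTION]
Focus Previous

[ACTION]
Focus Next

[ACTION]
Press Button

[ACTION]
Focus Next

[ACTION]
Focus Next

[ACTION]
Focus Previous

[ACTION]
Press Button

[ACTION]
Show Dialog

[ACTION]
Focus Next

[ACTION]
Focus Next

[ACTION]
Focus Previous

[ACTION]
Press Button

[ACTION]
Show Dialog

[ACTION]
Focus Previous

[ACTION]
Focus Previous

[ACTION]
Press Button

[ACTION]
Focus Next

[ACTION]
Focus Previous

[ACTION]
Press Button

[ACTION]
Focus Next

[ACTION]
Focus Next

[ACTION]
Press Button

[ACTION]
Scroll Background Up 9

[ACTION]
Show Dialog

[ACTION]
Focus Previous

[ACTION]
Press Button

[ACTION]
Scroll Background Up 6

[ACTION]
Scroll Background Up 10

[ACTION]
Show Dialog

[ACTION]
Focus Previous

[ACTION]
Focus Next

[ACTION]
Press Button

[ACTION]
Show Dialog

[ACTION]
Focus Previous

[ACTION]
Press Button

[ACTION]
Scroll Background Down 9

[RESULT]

The system coordinates data streams periodically. Error han
                                                           
                                                           
                                                           
                                                           
                                                           
                                                           
                                                           
                                                           
                                                           
                                                           
                                                           
                                                           
                                                           
                                                           
                                                           
                                                           
                                                           
                                                           
                                                           
                                                           
                                                           


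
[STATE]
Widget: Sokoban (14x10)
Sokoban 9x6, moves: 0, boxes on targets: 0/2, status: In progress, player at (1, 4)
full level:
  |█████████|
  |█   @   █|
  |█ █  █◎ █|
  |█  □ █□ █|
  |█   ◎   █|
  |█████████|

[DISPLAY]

█████████     
█   @   █     
█ █  █◎ █     
█  □ █□ █     
█   ◎   █     
█████████     
Moves: 0  0/2 
              
              
              


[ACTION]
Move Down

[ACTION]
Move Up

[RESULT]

█████████     
█   @   █     
█ █  █◎ █     
█  □ █□ █     
█   ◎   █     
█████████     
Moves: 2  0/2 
              
              
              


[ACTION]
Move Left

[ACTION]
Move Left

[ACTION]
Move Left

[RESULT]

█████████     
█@      █     
█ █  █◎ █     
█  □ █□ █     
█   ◎   █     
█████████     
Moves: 5  0/2 
              
              
              


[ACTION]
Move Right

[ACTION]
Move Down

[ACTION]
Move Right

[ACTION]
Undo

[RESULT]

█████████     
█ @     █     
█ █  █◎ █     
█  □ █□ █     
█   ◎   █     
█████████     
Moves: 6  0/2 
              
              
              


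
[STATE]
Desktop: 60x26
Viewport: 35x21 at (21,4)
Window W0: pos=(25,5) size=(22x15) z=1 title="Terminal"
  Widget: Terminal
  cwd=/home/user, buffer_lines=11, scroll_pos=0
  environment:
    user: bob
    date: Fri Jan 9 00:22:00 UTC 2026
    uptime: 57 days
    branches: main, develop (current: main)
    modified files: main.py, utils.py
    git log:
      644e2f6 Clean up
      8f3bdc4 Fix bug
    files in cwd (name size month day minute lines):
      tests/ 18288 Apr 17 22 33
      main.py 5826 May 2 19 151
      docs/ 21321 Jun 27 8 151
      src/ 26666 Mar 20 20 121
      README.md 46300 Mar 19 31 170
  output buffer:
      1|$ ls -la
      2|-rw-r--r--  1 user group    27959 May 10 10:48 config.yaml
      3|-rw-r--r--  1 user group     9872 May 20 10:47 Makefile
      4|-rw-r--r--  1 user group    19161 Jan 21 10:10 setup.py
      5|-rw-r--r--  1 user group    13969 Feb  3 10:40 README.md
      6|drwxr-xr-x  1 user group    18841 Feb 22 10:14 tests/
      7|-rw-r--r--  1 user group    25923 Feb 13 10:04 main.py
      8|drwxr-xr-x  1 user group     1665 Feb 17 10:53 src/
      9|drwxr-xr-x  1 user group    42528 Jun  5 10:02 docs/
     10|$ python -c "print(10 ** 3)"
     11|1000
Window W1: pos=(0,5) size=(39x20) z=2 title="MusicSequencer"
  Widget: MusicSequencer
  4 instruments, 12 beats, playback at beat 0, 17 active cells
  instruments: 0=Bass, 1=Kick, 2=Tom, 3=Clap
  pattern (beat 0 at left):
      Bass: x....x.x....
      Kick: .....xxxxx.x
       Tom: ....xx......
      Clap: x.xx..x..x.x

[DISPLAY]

                                   
━━━━━━━━━━━━━━━━━┓━━━━━━━┓         
                 ┃       ┃         
─────────────────┨───────┨         
                 ┃       ┃         
                 ┃ user g┃         
                 ┃ user g┃         
                 ┃ user g┃         
                 ┃ user g┃         
                 ┃ user g┃         
                 ┃ user g┃         
                 ┃ user g┃         
                 ┃ user g┃         
                 ┃print(1┃         
                 ┃       ┃         
                 ┃━━━━━━━┛         
                 ┃                 
                 ┃                 
                 ┃                 
                 ┃                 
━━━━━━━━━━━━━━━━━┛                 


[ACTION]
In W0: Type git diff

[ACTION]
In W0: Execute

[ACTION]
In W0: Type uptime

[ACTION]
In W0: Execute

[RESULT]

                                   
━━━━━━━━━━━━━━━━━┓━━━━━━━┓         
                 ┃       ┃         
─────────────────┨───────┨         
                 ┃       ┃         
                 ┃       ┃         
                 ┃main.py┃         
                 ┃       ┃         
                 ┃       ┃         
                 ┃@@     ┃         
                 ┃       ┃         
                 ┃       ┃         
                 ┃       ┃         
                 ┃ days  ┃         
                 ┃       ┃         
                 ┃━━━━━━━┛         
                 ┃                 
                 ┃                 
                 ┃                 
                 ┃                 
━━━━━━━━━━━━━━━━━┛                 


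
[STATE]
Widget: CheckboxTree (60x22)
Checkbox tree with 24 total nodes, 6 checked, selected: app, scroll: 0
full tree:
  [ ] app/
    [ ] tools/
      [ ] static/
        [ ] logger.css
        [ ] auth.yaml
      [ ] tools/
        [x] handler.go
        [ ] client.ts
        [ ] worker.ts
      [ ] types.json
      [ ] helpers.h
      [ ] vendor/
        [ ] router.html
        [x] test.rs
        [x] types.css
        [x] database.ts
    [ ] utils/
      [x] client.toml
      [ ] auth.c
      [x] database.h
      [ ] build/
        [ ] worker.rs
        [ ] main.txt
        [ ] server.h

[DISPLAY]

>[-] app/                                                   
   [-] tools/                                               
     [ ] static/                                            
       [ ] logger.css                                       
       [ ] auth.yaml                                        
     [-] tools/                                             
       [x] handler.go                                       
       [ ] client.ts                                        
       [ ] worker.ts                                        
     [ ] types.json                                         
     [ ] helpers.h                                          
     [-] vendor/                                            
       [ ] router.html                                      
       [x] test.rs                                          
       [x] types.css                                        
       [x] database.ts                                      
   [-] utils/                                               
     [x] client.toml                                        
     [ ] auth.c                                             
     [x] database.h                                         
     [ ] build/                                             
       [ ] worker.rs                                        


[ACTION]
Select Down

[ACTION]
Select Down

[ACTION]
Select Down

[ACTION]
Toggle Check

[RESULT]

 [-] app/                                                   
   [-] tools/                                               
     [-] static/                                            
>      [x] logger.css                                       
       [ ] auth.yaml                                        
     [-] tools/                                             
       [x] handler.go                                       
       [ ] client.ts                                        
       [ ] worker.ts                                        
     [ ] types.json                                         
     [ ] helpers.h                                          
     [-] vendor/                                            
       [ ] router.html                                      
       [x] test.rs                                          
       [x] types.css                                        
       [x] database.ts                                      
   [-] utils/                                               
     [x] client.toml                                        
     [ ] auth.c                                             
     [x] database.h                                         
     [ ] build/                                             
       [ ] worker.rs                                        


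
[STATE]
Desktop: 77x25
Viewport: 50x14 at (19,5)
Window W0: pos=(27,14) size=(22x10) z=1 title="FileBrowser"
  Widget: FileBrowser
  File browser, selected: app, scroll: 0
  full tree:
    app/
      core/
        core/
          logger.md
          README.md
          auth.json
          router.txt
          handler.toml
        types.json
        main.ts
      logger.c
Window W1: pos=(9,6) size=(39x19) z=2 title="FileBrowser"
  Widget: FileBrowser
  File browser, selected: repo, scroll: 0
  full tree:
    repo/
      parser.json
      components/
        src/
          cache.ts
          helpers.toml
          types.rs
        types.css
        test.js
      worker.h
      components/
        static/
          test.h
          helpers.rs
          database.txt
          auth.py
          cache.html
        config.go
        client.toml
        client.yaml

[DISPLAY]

                                                  
━━━━━━━━━━━━━━━━━━━━━━━━━━━━┓                     
ser                         ┃                     
────────────────────────────┨                     
o/                          ┃                     
r.json                      ┃                     
omponents/                  ┃                     
r.h                         ┃                     
omponents/                  ┃                     
                            ┃┓                    
                            ┃┃                    
                            ┃┨                    
                            ┃┃                    
                            ┃┃                    


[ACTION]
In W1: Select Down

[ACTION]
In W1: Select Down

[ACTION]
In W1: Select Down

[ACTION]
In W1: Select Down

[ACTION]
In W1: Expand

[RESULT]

                                                  
━━━━━━━━━━━━━━━━━━━━━━━━━━━━┓                     
ser                         ┃                     
────────────────────────────┨                     
o/                          ┃                     
r.json                      ┃                     
omponents/                  ┃                     
 src/                       ┃                     
es.css                      ┃                     
t.js                        ┃┓                    
r.h                         ┃┃                    
omponents/                  ┃┨                    
 static/                    ┃┃                    
fig.go                      ┃┃                    
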